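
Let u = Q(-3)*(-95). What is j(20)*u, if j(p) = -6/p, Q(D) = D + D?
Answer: -171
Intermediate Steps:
Q(D) = 2*D
u = 570 (u = (2*(-3))*(-95) = -6*(-95) = 570)
j(20)*u = -6/20*570 = -6*1/20*570 = -3/10*570 = -171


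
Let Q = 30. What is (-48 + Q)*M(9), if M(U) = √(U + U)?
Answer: -54*√2 ≈ -76.368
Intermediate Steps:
M(U) = √2*√U (M(U) = √(2*U) = √2*√U)
(-48 + Q)*M(9) = (-48 + 30)*(√2*√9) = -18*√2*3 = -54*√2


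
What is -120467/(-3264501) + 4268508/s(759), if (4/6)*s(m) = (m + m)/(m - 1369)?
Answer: -314817570101723/275306251 ≈ -1.1435e+6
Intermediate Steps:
s(m) = 3*m/(-1369 + m) (s(m) = 3*((m + m)/(m - 1369))/2 = 3*((2*m)/(-1369 + m))/2 = 3*(2*m/(-1369 + m))/2 = 3*m/(-1369 + m))
-120467/(-3264501) + 4268508/s(759) = -120467/(-3264501) + 4268508/((3*759/(-1369 + 759))) = -120467*(-1/3264501) + 4268508/((3*759/(-610))) = 120467/3264501 + 4268508/((3*759*(-1/610))) = 120467/3264501 + 4268508/(-2277/610) = 120467/3264501 + 4268508*(-610/2277) = 120467/3264501 - 867929960/759 = -314817570101723/275306251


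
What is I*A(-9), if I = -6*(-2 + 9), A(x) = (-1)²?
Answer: -42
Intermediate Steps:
A(x) = 1
I = -42 (I = -6*7 = -42)
I*A(-9) = -42*1 = -42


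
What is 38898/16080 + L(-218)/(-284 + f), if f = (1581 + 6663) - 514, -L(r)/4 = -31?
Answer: 24302369/9977640 ≈ 2.4357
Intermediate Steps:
L(r) = 124 (L(r) = -4*(-31) = 124)
f = 7730 (f = 8244 - 514 = 7730)
38898/16080 + L(-218)/(-284 + f) = 38898/16080 + 124/(-284 + 7730) = 38898*(1/16080) + 124/7446 = 6483/2680 + 124*(1/7446) = 6483/2680 + 62/3723 = 24302369/9977640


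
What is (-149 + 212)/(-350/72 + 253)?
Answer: 2268/8933 ≈ 0.25389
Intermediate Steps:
(-149 + 212)/(-350/72 + 253) = 63/(-350*1/72 + 253) = 63/(-175/36 + 253) = 63/(8933/36) = 63*(36/8933) = 2268/8933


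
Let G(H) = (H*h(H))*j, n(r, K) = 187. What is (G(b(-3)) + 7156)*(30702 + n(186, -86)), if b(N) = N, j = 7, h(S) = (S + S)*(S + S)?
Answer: 197689600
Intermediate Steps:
h(S) = 4*S² (h(S) = (2*S)*(2*S) = 4*S²)
G(H) = 28*H³ (G(H) = (H*(4*H²))*7 = (4*H³)*7 = 28*H³)
(G(b(-3)) + 7156)*(30702 + n(186, -86)) = (28*(-3)³ + 7156)*(30702 + 187) = (28*(-27) + 7156)*30889 = (-756 + 7156)*30889 = 6400*30889 = 197689600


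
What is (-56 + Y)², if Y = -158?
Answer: 45796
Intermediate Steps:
(-56 + Y)² = (-56 - 158)² = (-214)² = 45796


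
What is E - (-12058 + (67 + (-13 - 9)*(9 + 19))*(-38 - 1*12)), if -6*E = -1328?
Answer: -45512/3 ≈ -15171.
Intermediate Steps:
E = 664/3 (E = -⅙*(-1328) = 664/3 ≈ 221.33)
E - (-12058 + (67 + (-13 - 9)*(9 + 19))*(-38 - 1*12)) = 664/3 - (-12058 + (67 + (-13 - 9)*(9 + 19))*(-38 - 1*12)) = 664/3 - (-12058 + (67 - 22*28)*(-38 - 12)) = 664/3 - (-12058 + (67 - 616)*(-50)) = 664/3 - (-12058 - 549*(-50)) = 664/3 - (-12058 + 27450) = 664/3 - 1*15392 = 664/3 - 15392 = -45512/3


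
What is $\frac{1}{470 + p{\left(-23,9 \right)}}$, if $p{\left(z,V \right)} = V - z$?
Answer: $\frac{1}{502} \approx 0.001992$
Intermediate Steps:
$\frac{1}{470 + p{\left(-23,9 \right)}} = \frac{1}{470 + \left(9 - -23\right)} = \frac{1}{470 + \left(9 + 23\right)} = \frac{1}{470 + 32} = \frac{1}{502}$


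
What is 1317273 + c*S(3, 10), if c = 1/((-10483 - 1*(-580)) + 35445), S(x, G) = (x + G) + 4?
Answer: 33645786983/25542 ≈ 1.3173e+6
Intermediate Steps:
S(x, G) = 4 + G + x (S(x, G) = (G + x) + 4 = 4 + G + x)
c = 1/25542 (c = 1/((-10483 + 580) + 35445) = 1/(-9903 + 35445) = 1/25542 ≈ 3.9151e-5)
1317273 + c*S(3, 10) = 1317273 + (4 + 10 + 3)/25542 = 1317273 + (1/25542)*17 = 1317273 + 17/25542 = 33645786983/25542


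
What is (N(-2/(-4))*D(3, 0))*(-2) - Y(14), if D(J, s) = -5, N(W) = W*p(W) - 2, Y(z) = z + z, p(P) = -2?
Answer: -58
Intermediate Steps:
Y(z) = 2*z
N(W) = -2 - 2*W (N(W) = W*(-2) - 2 = -2*W - 2 = -2 - 2*W)
(N(-2/(-4))*D(3, 0))*(-2) - Y(14) = ((-2 - (-4)/(-4))*(-5))*(-2) - 2*14 = ((-2 - (-4)*(-1)/4)*(-5))*(-2) - 1*28 = ((-2 - 2*1/2)*(-5))*(-2) - 28 = ((-2 - 1)*(-5))*(-2) - 28 = -3*(-5)*(-2) - 28 = 15*(-2) - 28 = -30 - 28 = -58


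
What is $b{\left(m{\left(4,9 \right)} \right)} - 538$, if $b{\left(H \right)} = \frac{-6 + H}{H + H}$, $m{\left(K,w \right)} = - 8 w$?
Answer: $- \frac{12899}{24} \approx -537.46$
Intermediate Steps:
$b{\left(H \right)} = \frac{-6 + H}{2 H}$
$b{\left(m{\left(4,9 \right)} \right)} - 538 = \frac{-6 - 72}{2 \left(\left(-8\right) 9\right)} - 538 = \frac{-6 - 72}{2 \left(-72\right)} - 538 = \frac{1}{2} \left(- \frac{1}{72}\right) \left(-78\right) - 538 = \frac{13}{24} - 538 = - \frac{12899}{24}$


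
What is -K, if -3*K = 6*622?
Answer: 1244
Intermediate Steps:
K = -1244 (K = -2*622 = -1/3*3732 = -1244)
-K = -1*(-1244) = 1244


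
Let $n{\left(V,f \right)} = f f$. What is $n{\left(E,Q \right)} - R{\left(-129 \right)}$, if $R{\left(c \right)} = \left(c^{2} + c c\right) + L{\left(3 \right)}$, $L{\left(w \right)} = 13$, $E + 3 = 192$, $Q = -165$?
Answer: $-6070$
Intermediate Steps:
$E = 189$ ($E = -3 + 192 = 189$)
$n{\left(V,f \right)} = f^{2}$
$R{\left(c \right)} = 13 + 2 c^{2}$ ($R{\left(c \right)} = \left(c^{2} + c c\right) + 13 = \left(c^{2} + c^{2}\right) + 13 = 2 c^{2} + 13 = 13 + 2 c^{2}$)
$n{\left(E,Q \right)} - R{\left(-129 \right)} = \left(-165\right)^{2} - \left(13 + 2 \left(-129\right)^{2}\right) = 27225 - \left(13 + 2 \cdot 16641\right) = 27225 - \left(13 + 33282\right) = 27225 - 33295 = -6070$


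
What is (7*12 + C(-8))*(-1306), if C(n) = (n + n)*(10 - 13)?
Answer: -172392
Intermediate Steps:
C(n) = -6*n (C(n) = (2*n)*(-3) = -6*n)
(7*12 + C(-8))*(-1306) = (7*12 - 6*(-8))*(-1306) = (84 + 48)*(-1306) = 132*(-1306) = -172392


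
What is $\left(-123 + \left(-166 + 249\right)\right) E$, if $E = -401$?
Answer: $16040$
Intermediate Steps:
$\left(-123 + \left(-166 + 249\right)\right) E = \left(-123 + \left(-166 + 249\right)\right) \left(-401\right) = \left(-123 + 83\right) \left(-401\right) = \left(-40\right) \left(-401\right) = 16040$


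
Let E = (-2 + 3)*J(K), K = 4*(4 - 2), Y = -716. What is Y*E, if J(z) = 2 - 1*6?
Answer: 2864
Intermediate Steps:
K = 8 (K = 4*2 = 8)
J(z) = -4 (J(z) = 2 - 6 = -4)
E = -4 (E = (-2 + 3)*(-4) = 1*(-4) = -4)
Y*E = -716*(-4) = 2864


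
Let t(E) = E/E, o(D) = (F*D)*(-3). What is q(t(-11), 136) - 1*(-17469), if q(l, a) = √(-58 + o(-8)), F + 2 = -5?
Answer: 17469 + I*√226 ≈ 17469.0 + 15.033*I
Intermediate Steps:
F = -7 (F = -2 - 5 = -7)
o(D) = 21*D (o(D) = -7*D*(-3) = 21*D)
t(E) = 1
q(l, a) = I*√226 (q(l, a) = √(-58 + 21*(-8)) = √(-58 - 168) = √(-226) = I*√226)
q(t(-11), 136) - 1*(-17469) = I*√226 - 1*(-17469) = I*√226 + 17469 = 17469 + I*√226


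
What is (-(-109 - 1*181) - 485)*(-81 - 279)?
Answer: 70200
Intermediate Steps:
(-(-109 - 1*181) - 485)*(-81 - 279) = (-(-109 - 181) - 485)*(-360) = (-1*(-290) - 485)*(-360) = (290 - 485)*(-360) = -195*(-360) = 70200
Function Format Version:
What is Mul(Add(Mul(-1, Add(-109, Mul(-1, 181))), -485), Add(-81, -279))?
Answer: 70200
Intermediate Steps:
Mul(Add(Mul(-1, Add(-109, Mul(-1, 181))), -485), Add(-81, -279)) = Mul(Add(Mul(-1, Add(-109, -181)), -485), -360) = Mul(Add(Mul(-1, -290), -485), -360) = Mul(Add(290, -485), -360) = Mul(-195, -360) = 70200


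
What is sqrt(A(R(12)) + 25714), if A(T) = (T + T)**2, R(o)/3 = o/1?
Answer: sqrt(30898) ≈ 175.78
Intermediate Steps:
R(o) = 3*o (R(o) = 3*(o/1) = 3*(o*1) = 3*o)
A(T) = 4*T**2 (A(T) = (2*T)**2 = 4*T**2)
sqrt(A(R(12)) + 25714) = sqrt(4*(3*12)**2 + 25714) = sqrt(4*36**2 + 25714) = sqrt(4*1296 + 25714) = sqrt(5184 + 25714) = sqrt(30898)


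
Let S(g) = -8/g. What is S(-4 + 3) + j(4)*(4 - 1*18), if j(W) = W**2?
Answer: -216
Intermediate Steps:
S(-4 + 3) + j(4)*(4 - 1*18) = -8/(-4 + 3) + 4**2*(4 - 1*18) = -8/(-1) + 16*(4 - 18) = -8*(-1) + 16*(-14) = 8 - 224 = -216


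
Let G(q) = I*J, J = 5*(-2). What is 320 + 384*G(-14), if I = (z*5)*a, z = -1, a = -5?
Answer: -95680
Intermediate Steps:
J = -10
I = 25 (I = -1*5*(-5) = -5*(-5) = 25)
G(q) = -250 (G(q) = 25*(-10) = -250)
320 + 384*G(-14) = 320 + 384*(-250) = 320 - 96000 = -95680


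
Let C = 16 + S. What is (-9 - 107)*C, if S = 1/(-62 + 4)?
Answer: -1854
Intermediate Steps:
S = -1/58 (S = 1/(-58) = -1/58 ≈ -0.017241)
C = 927/58 (C = 16 - 1/58 = 927/58 ≈ 15.983)
(-9 - 107)*C = (-9 - 107)*(927/58) = -116*927/58 = -1854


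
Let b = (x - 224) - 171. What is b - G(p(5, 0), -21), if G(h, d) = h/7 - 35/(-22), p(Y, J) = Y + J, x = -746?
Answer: -176069/154 ≈ -1143.3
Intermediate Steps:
p(Y, J) = J + Y
G(h, d) = 35/22 + h/7 (G(h, d) = h*(1/7) - 35*(-1/22) = h/7 + 35/22 = 35/22 + h/7)
b = -1141 (b = (-746 - 224) - 171 = -970 - 171 = -1141)
b - G(p(5, 0), -21) = -1141 - (35/22 + (0 + 5)/7) = -1141 - (35/22 + (1/7)*5) = -1141 - (35/22 + 5/7) = -1141 - 1*355/154 = -1141 - 355/154 = -176069/154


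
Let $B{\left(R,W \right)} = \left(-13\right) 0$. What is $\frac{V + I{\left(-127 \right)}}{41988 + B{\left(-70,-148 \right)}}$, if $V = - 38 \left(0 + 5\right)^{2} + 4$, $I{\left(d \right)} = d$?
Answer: $- \frac{1073}{41988} \approx -0.025555$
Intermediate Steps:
$V = -946$ ($V = - 38 \cdot 5^{2} + 4 = \left(-38\right) 25 + 4 = -950 + 4 = -946$)
$B{\left(R,W \right)} = 0$
$\frac{V + I{\left(-127 \right)}}{41988 + B{\left(-70,-148 \right)}} = \frac{-946 - 127}{41988 + 0} = - \frac{1073}{41988}$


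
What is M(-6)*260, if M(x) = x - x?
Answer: 0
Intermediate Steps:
M(x) = 0
M(-6)*260 = 0*260 = 0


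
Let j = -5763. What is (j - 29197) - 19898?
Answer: -54858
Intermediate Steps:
(j - 29197) - 19898 = (-5763 - 29197) - 19898 = -34960 - 19898 = -54858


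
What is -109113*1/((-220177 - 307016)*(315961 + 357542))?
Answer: 36371/118355355693 ≈ 3.0730e-7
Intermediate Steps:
-109113*1/((-220177 - 307016)*(315961 + 357542)) = -109113/((-527193*673503)) = -109113/(-355066067079) = -109113*(-1/355066067079) = 36371/118355355693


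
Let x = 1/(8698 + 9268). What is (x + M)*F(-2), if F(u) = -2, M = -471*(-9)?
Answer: -76157875/8983 ≈ -8478.0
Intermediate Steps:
M = 4239
x = 1/17966 ≈ 5.5661e-5
(x + M)*F(-2) = (1/17966 + 4239)*(-2) = (76157875/17966)*(-2) = -76157875/8983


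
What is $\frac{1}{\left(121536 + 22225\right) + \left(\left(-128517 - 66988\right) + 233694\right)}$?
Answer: $\frac{1}{181950} \approx 5.496 \cdot 10^{-6}$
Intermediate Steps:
$\frac{1}{\left(121536 + 22225\right) + \left(\left(-128517 - 66988\right) + 233694\right)} = \frac{1}{143761 + \left(-195505 + 233694\right)} = \frac{1}{143761 + 38189} = \frac{1}{181950}$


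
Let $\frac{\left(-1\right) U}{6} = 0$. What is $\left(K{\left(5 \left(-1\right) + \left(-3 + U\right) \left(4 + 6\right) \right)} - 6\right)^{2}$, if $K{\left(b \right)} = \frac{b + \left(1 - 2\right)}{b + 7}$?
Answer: $\frac{1089}{49} \approx 22.224$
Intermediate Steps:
$U = 0$ ($U = \left(-6\right) 0 = 0$)
$K{\left(b \right)} = \frac{-1 + b}{7 + b}$ ($K{\left(b \right)} = \frac{b - 1}{7 + b} = \frac{-1 + b}{7 + b}$)
$\left(K{\left(5 \left(-1\right) + \left(-3 + U\right) \left(4 + 6\right) \right)} - 6\right)^{2} = \left(\frac{-1 + \left(5 \left(-1\right) + \left(-3 + 0\right) \left(4 + 6\right)\right)}{7 + \left(5 \left(-1\right) + \left(-3 + 0\right) \left(4 + 6\right)\right)} - 6\right)^{2} = \left(\frac{-1 - 35}{7 - 35} - 6\right)^{2} = \left(\frac{1}{-28} \left(-36\right) - 6\right)^{2} = \left(\left(- \frac{1}{28}\right) \left(-36\right) - 6\right)^{2} = \left(\frac{9}{7} - 6\right)^{2} = \left(- \frac{33}{7}\right)^{2} = \frac{1089}{49}$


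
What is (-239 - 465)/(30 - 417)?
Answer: 704/387 ≈ 1.8191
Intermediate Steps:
(-239 - 465)/(30 - 417) = -704/(-387) = -704*(-1/387) = 704/387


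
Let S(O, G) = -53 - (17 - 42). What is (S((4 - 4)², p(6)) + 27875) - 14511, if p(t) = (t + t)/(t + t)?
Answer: 13336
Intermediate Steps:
p(t) = 1 (p(t) = (2*t)/((2*t)) = (2*t)*(1/(2*t)) = 1)
S(O, G) = -28 (S(O, G) = -53 - 1*(-25) = -53 + 25 = -28)
(S((4 - 4)², p(6)) + 27875) - 14511 = (-28 + 27875) - 14511 = 27847 - 14511 = 13336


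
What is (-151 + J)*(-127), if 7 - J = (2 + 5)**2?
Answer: 24511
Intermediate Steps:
J = -42 (J = 7 - (2 + 5)**2 = 7 - 1*7**2 = 7 - 1*49 = 7 - 49 = -42)
(-151 + J)*(-127) = (-151 - 42)*(-127) = -193*(-127) = 24511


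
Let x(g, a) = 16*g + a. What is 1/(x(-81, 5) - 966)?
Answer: -1/2257 ≈ -0.00044307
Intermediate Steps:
x(g, a) = a + 16*g
1/(x(-81, 5) - 966) = 1/((5 + 16*(-81)) - 966) = 1/((5 - 1296) - 966) = 1/(-1291 - 966) = 1/(-2257) = -1/2257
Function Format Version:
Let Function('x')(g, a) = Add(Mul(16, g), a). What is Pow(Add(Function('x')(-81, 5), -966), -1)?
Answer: Rational(-1, 2257) ≈ -0.00044307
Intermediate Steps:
Function('x')(g, a) = Add(a, Mul(16, g))
Pow(Add(Function('x')(-81, 5), -966), -1) = Pow(Add(Add(5, Mul(16, -81)), -966), -1) = Pow(Add(Add(5, -1296), -966), -1) = Pow(Add(-1291, -966), -1) = Pow(-2257, -1) = Rational(-1, 2257)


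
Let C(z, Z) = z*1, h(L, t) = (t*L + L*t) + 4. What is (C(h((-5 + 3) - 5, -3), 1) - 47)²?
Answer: 1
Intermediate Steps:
h(L, t) = 4 + 2*L*t (h(L, t) = (L*t + L*t) + 4 = 2*L*t + 4 = 4 + 2*L*t)
C(z, Z) = z
(C(h((-5 + 3) - 5, -3), 1) - 47)² = ((4 + 2*((-5 + 3) - 5)*(-3)) - 47)² = ((4 + 2*(-2 - 5)*(-3)) - 47)² = ((4 + 2*(-7)*(-3)) - 47)² = ((4 + 42) - 47)² = (46 - 47)² = (-1)² = 1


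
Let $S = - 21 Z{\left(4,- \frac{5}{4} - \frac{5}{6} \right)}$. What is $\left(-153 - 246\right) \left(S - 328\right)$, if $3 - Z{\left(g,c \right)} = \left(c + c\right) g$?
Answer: $295659$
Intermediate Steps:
$Z{\left(g,c \right)} = 3 - 2 c g$ ($Z{\left(g,c \right)} = 3 - \left(c + c\right) g = 3 - 2 c g$)
$S = -413$ ($S = - 21 \left(3 - 2 \left(- \frac{5}{4} - \frac{5}{6}\right) 4\right) = - 21 \left(3 - \left(- \frac{25}{6}\right) 4\right) = - 21 \left(3 + \frac{50}{3}\right) = \left(-21\right) \frac{59}{3} = -413$)
$\left(-153 - 246\right) \left(S - 328\right) = \left(-153 - 246\right) \left(-413 - 328\right) = - 399 \left(-413 - 328\right) = \left(-399\right) \left(-741\right) = 295659$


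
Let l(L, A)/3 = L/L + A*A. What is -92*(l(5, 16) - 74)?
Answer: -64124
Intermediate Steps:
l(L, A) = 3 + 3*A² (l(L, A) = 3*(L/L + A*A) = 3*(1 + A²) = 3 + 3*A²)
-92*(l(5, 16) - 74) = -92*((3 + 3*16²) - 74) = -92*((3 + 3*256) - 74) = -92*((3 + 768) - 74) = -92*(771 - 74) = -92*697 = -64124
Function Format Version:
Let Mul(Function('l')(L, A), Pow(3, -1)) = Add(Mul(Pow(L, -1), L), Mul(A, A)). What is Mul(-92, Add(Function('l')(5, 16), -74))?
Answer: -64124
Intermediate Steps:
Function('l')(L, A) = Add(3, Mul(3, Pow(A, 2))) (Function('l')(L, A) = Mul(3, Add(Mul(Pow(L, -1), L), Mul(A, A))) = Mul(3, Add(1, Pow(A, 2))) = Add(3, Mul(3, Pow(A, 2))))
Mul(-92, Add(Function('l')(5, 16), -74)) = Mul(-92, Add(Add(3, Mul(3, Pow(16, 2))), -74)) = Mul(-92, Add(Add(3, Mul(3, 256)), -74)) = Mul(-92, Add(Add(3, 768), -74)) = Mul(-92, Add(771, -74)) = Mul(-92, 697) = -64124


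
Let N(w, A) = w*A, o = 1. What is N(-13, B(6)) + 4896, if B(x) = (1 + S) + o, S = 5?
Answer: 4805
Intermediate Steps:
B(x) = 7 (B(x) = (1 + 5) + 1 = 6 + 1 = 7)
N(w, A) = A*w
N(-13, B(6)) + 4896 = 7*(-13) + 4896 = -91 + 4896 = 4805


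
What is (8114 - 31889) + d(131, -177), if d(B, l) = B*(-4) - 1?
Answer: -24300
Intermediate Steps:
d(B, l) = -1 - 4*B (d(B, l) = -4*B - 1 = -1 - 4*B)
(8114 - 31889) + d(131, -177) = (8114 - 31889) + (-1 - 4*131) = -23775 + (-1 - 524) = -23775 - 525 = -24300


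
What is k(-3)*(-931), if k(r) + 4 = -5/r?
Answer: 6517/3 ≈ 2172.3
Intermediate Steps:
k(r) = -4 - 5/r
k(-3)*(-931) = (-4 - 5/(-3))*(-931) = (-4 - 5*(-⅓))*(-931) = (-4 + 5/3)*(-931) = -7/3*(-931) = 6517/3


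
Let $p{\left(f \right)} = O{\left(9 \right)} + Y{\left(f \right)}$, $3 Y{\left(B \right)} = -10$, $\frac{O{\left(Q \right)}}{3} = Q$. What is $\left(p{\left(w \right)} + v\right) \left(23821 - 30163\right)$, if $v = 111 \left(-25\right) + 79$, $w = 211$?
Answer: $16947938$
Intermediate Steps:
$O{\left(Q \right)} = 3 Q$
$Y{\left(B \right)} = - \frac{10}{3}$ ($Y{\left(B \right)} = \frac{1}{3} \left(-10\right) = - \frac{10}{3}$)
$p{\left(f \right)} = \frac{71}{3}$ ($p{\left(f \right)} = 3 \cdot 9 - \frac{10}{3} = 27 - \frac{10}{3} = \frac{71}{3}$)
$v = -2696$ ($v = -2775 + 79 = -2696$)
$\left(p{\left(w \right)} + v\right) \left(23821 - 30163\right) = \left(\frac{71}{3} - 2696\right) \left(23821 - 30163\right) = \left(- \frac{8017}{3}\right) \left(-6342\right) = 16947938$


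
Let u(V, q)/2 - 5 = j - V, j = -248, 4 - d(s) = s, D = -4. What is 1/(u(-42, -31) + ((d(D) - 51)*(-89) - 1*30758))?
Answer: -1/27333 ≈ -3.6586e-5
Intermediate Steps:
d(s) = 4 - s
u(V, q) = -486 - 2*V (u(V, q) = 10 + 2*(-248 - V) = 10 + (-496 - 2*V) = -486 - 2*V)
1/(u(-42, -31) + ((d(D) - 51)*(-89) - 1*30758)) = 1/((-486 - 2*(-42)) + (((4 - 1*(-4)) - 51)*(-89) - 1*30758)) = 1/((-486 + 84) + (((4 + 4) - 51)*(-89) - 30758)) = 1/(-402 + ((8 - 51)*(-89) - 30758)) = 1/(-402 + (-43*(-89) - 30758)) = 1/(-402 + (3827 - 30758)) = 1/(-402 - 26931) = 1/(-27333) = -1/27333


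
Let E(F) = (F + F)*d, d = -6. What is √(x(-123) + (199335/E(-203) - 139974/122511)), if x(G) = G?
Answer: I*√11631640799854173/16579822 ≈ 6.5049*I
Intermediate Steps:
E(F) = -12*F (E(F) = (F + F)*(-6) = (2*F)*(-6) = -12*F)
√(x(-123) + (199335/E(-203) - 139974/122511)) = √(-123 + (199335/((-12*(-203))) - 139974/122511)) = √(-123 + (199335/2436 - 139974*1/122511)) = √(-123 + (199335*(1/2436) - 46658/40837)) = √(-123 + (66445/812 - 46658/40837)) = √(-123 + 2675528169/33159644) = √(-1403108043/33159644) = I*√11631640799854173/16579822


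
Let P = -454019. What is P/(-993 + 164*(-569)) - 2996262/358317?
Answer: -13321305215/3754724217 ≈ -3.5479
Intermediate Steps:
P/(-993 + 164*(-569)) - 2996262/358317 = -454019/(-993 + 164*(-569)) - 2996262/358317 = -454019/(-993 - 93316) - 2996262*1/358317 = -454019/(-94309) - 332918/39813 = -454019*(-1/94309) - 332918/39813 = 454019/94309 - 332918/39813 = -13321305215/3754724217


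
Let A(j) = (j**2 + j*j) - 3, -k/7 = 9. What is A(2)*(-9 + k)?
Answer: -360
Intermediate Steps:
k = -63 (k = -7*9 = -63)
A(j) = -3 + 2*j**2 (A(j) = (j**2 + j**2) - 3 = 2*j**2 - 3 = -3 + 2*j**2)
A(2)*(-9 + k) = (-3 + 2*2**2)*(-9 - 63) = (-3 + 2*4)*(-72) = (-3 + 8)*(-72) = 5*(-72) = -360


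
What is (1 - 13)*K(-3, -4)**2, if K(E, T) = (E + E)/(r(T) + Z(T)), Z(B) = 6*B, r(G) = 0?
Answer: -3/4 ≈ -0.75000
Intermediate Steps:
K(E, T) = E/(3*T) (K(E, T) = (E + E)/(0 + 6*T) = (2*E)/((6*T)) = (2*E)*(1/(6*T)) = E/(3*T))
(1 - 13)*K(-3, -4)**2 = (1 - 13)*((1/3)*(-3)/(-4))**2 = -12*((1/3)*(-3)*(-1/4))**2 = -12*(1/4)**2 = -12*1/16 = -3/4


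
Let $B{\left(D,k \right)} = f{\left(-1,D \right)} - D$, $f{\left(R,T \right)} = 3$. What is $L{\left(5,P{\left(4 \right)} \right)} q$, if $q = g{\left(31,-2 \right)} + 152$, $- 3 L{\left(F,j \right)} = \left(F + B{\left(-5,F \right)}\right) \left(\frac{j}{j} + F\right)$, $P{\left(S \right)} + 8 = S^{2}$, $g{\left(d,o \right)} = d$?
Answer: $-4758$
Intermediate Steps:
$P{\left(S \right)} = -8 + S^{2}$
$B{\left(D,k \right)} = 3 - D$
$L{\left(F,j \right)} = - \frac{\left(1 + F\right) \left(8 + F\right)}{3}$ ($L{\left(F,j \right)} = - \frac{\left(F + \left(3 - -5\right)\right) \left(\frac{j}{j} + F\right)}{3} = - \frac{\left(F + \left(3 + 5\right)\right) \left(1 + F\right)}{3} = - \frac{\left(F + 8\right) \left(1 + F\right)}{3} = - \frac{\left(8 + F\right) \left(1 + F\right)}{3} = - \frac{\left(1 + F\right) \left(8 + F\right)}{3}$)
$q = 183$ ($q = 31 + 152 = 183$)
$L{\left(5,P{\left(4 \right)} \right)} q = \left(- \frac{8}{3} - 15 - \frac{5^{2}}{3}\right) 183 = \left(- \frac{8}{3} - 15 - \frac{25}{3}\right) 183 = \left(-26\right) 183 = -4758$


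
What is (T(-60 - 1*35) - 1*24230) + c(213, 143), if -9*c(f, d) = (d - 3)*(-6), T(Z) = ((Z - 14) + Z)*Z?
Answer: -14270/3 ≈ -4756.7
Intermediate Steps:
T(Z) = Z*(-14 + 2*Z) (T(Z) = ((-14 + Z) + Z)*Z = (-14 + 2*Z)*Z = Z*(-14 + 2*Z))
c(f, d) = -2 + 2*d/3 (c(f, d) = -(d - 3)*(-6)/9 = -(-3 + d)*(-6)/9 = -(18 - 6*d)/9 = -2 + 2*d/3)
(T(-60 - 1*35) - 1*24230) + c(213, 143) = (2*(-60 - 1*35)*(-7 + (-60 - 1*35)) - 1*24230) + (-2 + (2/3)*143) = (2*(-60 - 35)*(-7 + (-60 - 35)) - 24230) + (-2 + 286/3) = (2*(-95)*(-7 - 95) - 24230) + 280/3 = (2*(-95)*(-102) - 24230) + 280/3 = (19380 - 24230) + 280/3 = -4850 + 280/3 = -14270/3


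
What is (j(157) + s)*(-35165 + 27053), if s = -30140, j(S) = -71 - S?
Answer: 246345216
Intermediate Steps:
(j(157) + s)*(-35165 + 27053) = ((-71 - 1*157) - 30140)*(-35165 + 27053) = ((-71 - 157) - 30140)*(-8112) = (-228 - 30140)*(-8112) = -30368*(-8112) = 246345216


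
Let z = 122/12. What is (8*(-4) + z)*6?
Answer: -131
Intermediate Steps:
z = 61/6 (z = 122*(1/12) = 61/6 ≈ 10.167)
(8*(-4) + z)*6 = (8*(-4) + 61/6)*6 = (-32 + 61/6)*6 = -131/6*6 = -131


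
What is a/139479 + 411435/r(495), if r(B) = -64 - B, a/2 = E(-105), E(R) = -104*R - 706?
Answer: -57375123113/77968761 ≈ -735.87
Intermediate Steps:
E(R) = -706 - 104*R
a = 20428 (a = 2*(-706 - 104*(-105)) = 2*(-706 + 10920) = 2*10214 = 20428)
a/139479 + 411435/r(495) = 20428/139479 + 411435/(-64 - 1*495) = 20428*(1/139479) + 411435/(-64 - 495) = 20428/139479 + 411435/(-559) = 20428/139479 + 411435*(-1/559) = 20428/139479 - 411435/559 = -57375123113/77968761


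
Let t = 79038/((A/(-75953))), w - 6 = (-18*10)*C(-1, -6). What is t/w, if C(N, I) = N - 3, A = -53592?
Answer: 333509623/2161544 ≈ 154.29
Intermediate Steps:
C(N, I) = -3 + N
w = 726 (w = 6 + (-18*10)*(-3 - 1) = 6 - 180*(-4) = 6 + 720 = 726)
t = 1000528869/8932 (t = 79038/((-53592/(-75953))) = 79038/((-53592*(-1/75953))) = 79038/(53592/75953) = 79038*(75953/53592) = 1000528869/8932 ≈ 1.1202e+5)
t/w = (1000528869/8932)/726 = (1000528869/8932)*(1/726) = 333509623/2161544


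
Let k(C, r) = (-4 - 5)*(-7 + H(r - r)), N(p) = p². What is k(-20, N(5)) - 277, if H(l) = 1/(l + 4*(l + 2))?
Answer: -1721/8 ≈ -215.13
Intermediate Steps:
H(l) = 1/(8 + 5*l) (H(l) = 1/(l + 4*(2 + l)) = 1/(l + (8 + 4*l)) = 1/(8 + 5*l))
k(C, r) = 495/8 (k(C, r) = (-4 - 5)*(-7 + 1/(8 + 5*(r - r))) = -9*(-7 + 1/(8 + 5*0)) = -9*(-7 + 1/(8 + 0)) = -9*(-7 + 1/8) = -9*(-7 + ⅛) = -9*(-55/8) = 495/8)
k(-20, N(5)) - 277 = 495/8 - 277 = -1721/8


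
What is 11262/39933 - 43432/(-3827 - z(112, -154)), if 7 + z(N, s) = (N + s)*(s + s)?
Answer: 160256344/55759779 ≈ 2.8741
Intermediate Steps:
z(N, s) = -7 + 2*s*(N + s) (z(N, s) = -7 + (N + s)*(s + s) = -7 + (N + s)*(2*s) = -7 + 2*s*(N + s))
11262/39933 - 43432/(-3827 - z(112, -154)) = 11262/39933 - 43432/(-3827 - (-7 + 2*(-154)² + 2*112*(-154))) = 11262*(1/39933) - 43432/(-3827 - (-7 + 2*23716 - 34496)) = 3754/13311 - 43432/(-3827 - (-7 + 47432 - 34496)) = 3754/13311 - 43432/(-3827 - 1*12929) = 3754/13311 - 43432/(-3827 - 12929) = 3754/13311 - 43432/(-16756) = 3754/13311 - 43432*(-1/16756) = 3754/13311 + 10858/4189 = 160256344/55759779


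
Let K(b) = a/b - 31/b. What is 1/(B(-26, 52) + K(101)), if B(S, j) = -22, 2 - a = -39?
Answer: -101/2212 ≈ -0.045660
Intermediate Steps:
a = 41 (a = 2 - 1*(-39) = 2 + 39 = 41)
K(b) = 10/b (K(b) = 41/b - 31/b = 10/b)
1/(B(-26, 52) + K(101)) = 1/(-22 + 10/101) = 1/(-2212/101) = -101/2212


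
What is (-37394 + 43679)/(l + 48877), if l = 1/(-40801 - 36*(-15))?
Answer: 84346795/655945632 ≈ 0.12859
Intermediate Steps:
l = -1/40261 (l = 1/(-40801 + 540) = 1/(-40261) = -1/40261 ≈ -2.4838e-5)
(-37394 + 43679)/(l + 48877) = (-37394 + 43679)/(-1/40261 + 48877) = 6285/(1967836896/40261) = 6285*(40261/1967836896) = 84346795/655945632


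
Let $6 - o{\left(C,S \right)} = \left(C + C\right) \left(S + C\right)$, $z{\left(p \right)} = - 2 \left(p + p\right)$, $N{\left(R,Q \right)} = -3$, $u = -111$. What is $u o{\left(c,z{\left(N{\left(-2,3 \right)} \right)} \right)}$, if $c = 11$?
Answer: $55500$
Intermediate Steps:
$z{\left(p \right)} = - 4 p$ ($z{\left(p \right)} = - 2 \cdot 2 p = - 4 p$)
$o{\left(C,S \right)} = 6 - 2 C \left(C + S\right)$ ($o{\left(C,S \right)} = 6 - \left(C + C\right) \left(S + C\right) = 6 - 2 C \left(C + S\right)$)
$u o{\left(c,z{\left(N{\left(-2,3 \right)} \right)} \right)} = - 111 \left(6 - 2 \cdot 11^{2} - 22 \left(\left(-4\right) \left(-3\right)\right)\right) = - 111 \left(6 - 242 - 22 \cdot 12\right) = - 111 \left(6 - 242 - 264\right) = \left(-111\right) \left(-500\right) = 55500$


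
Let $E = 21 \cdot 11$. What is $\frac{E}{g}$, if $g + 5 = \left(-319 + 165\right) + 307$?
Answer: $\frac{231}{148} \approx 1.5608$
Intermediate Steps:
$g = 148$ ($g = -5 + \left(\left(-319 + 165\right) + 307\right) = -5 + \left(-154 + 307\right) = -5 + 153 = 148$)
$E = 231$
$\frac{E}{g} = \frac{231}{148}$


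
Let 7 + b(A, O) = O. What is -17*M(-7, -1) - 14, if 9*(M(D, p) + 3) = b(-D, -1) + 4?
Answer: 401/9 ≈ 44.556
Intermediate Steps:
b(A, O) = -7 + O
M(D, p) = -31/9 (M(D, p) = -3 + ((-7 - 1) + 4)/9 = -3 + (-8 + 4)/9 = -3 + (⅑)*(-4) = -3 - 4/9 = -31/9)
-17*M(-7, -1) - 14 = -17*(-31/9) - 14 = 527/9 - 14 = 401/9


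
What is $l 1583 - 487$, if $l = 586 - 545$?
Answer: $64416$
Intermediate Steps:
$l = 41$
$l 1583 - 487 = 41 \cdot 1583 - 487 = 64903 - 487 = 64416$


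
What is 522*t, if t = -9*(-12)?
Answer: 56376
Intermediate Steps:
t = 108
522*t = 522*108 = 56376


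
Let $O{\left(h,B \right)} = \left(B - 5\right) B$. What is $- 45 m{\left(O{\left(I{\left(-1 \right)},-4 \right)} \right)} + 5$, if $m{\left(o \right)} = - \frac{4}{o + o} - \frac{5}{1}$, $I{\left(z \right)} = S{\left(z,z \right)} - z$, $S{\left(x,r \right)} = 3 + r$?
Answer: $\frac{465}{2} \approx 232.5$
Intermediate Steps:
$I{\left(z \right)} = 3$ ($I{\left(z \right)} = \left(3 + z\right) - z = 3$)
$O{\left(h,B \right)} = B \left(-5 + B\right)$ ($O{\left(h,B \right)} = \left(-5 + B\right) B = B \left(-5 + B\right)$)
$m{\left(o \right)} = -5 - \frac{2}{o}$ ($m{\left(o \right)} = - \frac{4}{2 o} - 5 = - 4 \frac{1}{2 o} - 5 = - \frac{2}{o} - 5 = -5 - \frac{2}{o}$)
$- 45 m{\left(O{\left(I{\left(-1 \right)},-4 \right)} \right)} + 5 = - 45 \left(-5 - \frac{2}{\left(-4\right) \left(-5 - 4\right)}\right) + 5 = - 45 \left(-5 - \frac{2}{\left(-4\right) \left(-9\right)}\right) + 5 = - 45 \left(-5 - \frac{2}{36}\right) + 5 = - 45 \left(-5 - \frac{1}{18}\right) + 5 = \left(-45\right) \left(- \frac{91}{18}\right) + 5 = \frac{455}{2} + 5 = \frac{465}{2}$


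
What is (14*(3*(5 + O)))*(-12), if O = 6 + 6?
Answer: -8568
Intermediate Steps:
O = 12
(14*(3*(5 + O)))*(-12) = (14*(3*(5 + 12)))*(-12) = (14*(3*17))*(-12) = (14*51)*(-12) = 714*(-12) = -8568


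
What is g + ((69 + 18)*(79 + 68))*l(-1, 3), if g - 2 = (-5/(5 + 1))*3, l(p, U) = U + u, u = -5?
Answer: -51157/2 ≈ -25579.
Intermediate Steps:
l(p, U) = -5 + U (l(p, U) = U - 5 = -5 + U)
g = -½ (g = 2 + (-5/(5 + 1))*3 = 2 + (-5/6)*3 = 2 + ((⅙)*(-5))*3 = 2 - ⅚*3 = 2 - 5/2 = -½ ≈ -0.50000)
g + ((69 + 18)*(79 + 68))*l(-1, 3) = -½ + ((69 + 18)*(79 + 68))*(-5 + 3) = -½ + (87*147)*(-2) = -½ + 12789*(-2) = -½ - 25578 = -51157/2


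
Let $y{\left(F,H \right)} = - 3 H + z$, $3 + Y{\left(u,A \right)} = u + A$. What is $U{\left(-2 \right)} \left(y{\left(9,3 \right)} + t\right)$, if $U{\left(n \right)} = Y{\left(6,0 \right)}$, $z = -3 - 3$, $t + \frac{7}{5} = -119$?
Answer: $- \frac{2031}{5} \approx -406.2$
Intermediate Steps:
$t = - \frac{602}{5}$ ($t = - \frac{7}{5} - 119 = - \frac{602}{5} \approx -120.4$)
$Y{\left(u,A \right)} = -3 + A + u$ ($Y{\left(u,A \right)} = -3 + \left(u + A\right) = -3 + \left(A + u\right) = -3 + A + u$)
$z = -6$
$y{\left(F,H \right)} = -6 - 3 H$ ($y{\left(F,H \right)} = - 3 H - 6 = -6 - 3 H$)
$U{\left(n \right)} = 3$ ($U{\left(n \right)} = -3 + 0 + 6 = 3$)
$U{\left(-2 \right)} \left(y{\left(9,3 \right)} + t\right) = 3 \left(\left(-6 - 9\right) - \frac{602}{5}\right) = 3 \left(-15 - \frac{602}{5}\right) = 3 \left(- \frac{677}{5}\right) = - \frac{2031}{5}$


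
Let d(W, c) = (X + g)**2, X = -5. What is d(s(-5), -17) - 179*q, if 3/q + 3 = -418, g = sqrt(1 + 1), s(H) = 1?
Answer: 11904/421 - 10*sqrt(2) ≈ 14.133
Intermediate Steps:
g = sqrt(2) ≈ 1.4142
q = -3/421 (q = 3/(-3 - 418) = 3/(-421) = 3*(-1/421) = -3/421 ≈ -0.0071259)
d(W, c) = (-5 + sqrt(2))**2
d(s(-5), -17) - 179*q = (5 - sqrt(2))**2 - 179*(-3/421) = (5 - sqrt(2))**2 + 537/421 = 537/421 + (5 - sqrt(2))**2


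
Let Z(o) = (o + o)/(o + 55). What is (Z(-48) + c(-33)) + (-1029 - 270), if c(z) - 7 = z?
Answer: -9371/7 ≈ -1338.7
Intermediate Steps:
c(z) = 7 + z
Z(o) = 2*o/(55 + o) (Z(o) = (2*o)/(55 + o) = 2*o/(55 + o))
(Z(-48) + c(-33)) + (-1029 - 270) = (2*(-48)/(55 - 48) + (7 - 33)) + (-1029 - 270) = (2*(-48)/7 - 26) - 1299 = (2*(-48)*(1/7) - 26) - 1299 = (-96/7 - 26) - 1299 = -278/7 - 1299 = -9371/7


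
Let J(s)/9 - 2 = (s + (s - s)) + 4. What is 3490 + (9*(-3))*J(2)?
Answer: 1546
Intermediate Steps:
J(s) = 54 + 9*s (J(s) = 18 + 9*((s + (s - s)) + 4) = 18 + 9*((s + 0) + 4) = 18 + 9*(s + 4) = 18 + 9*(4 + s) = 18 + (36 + 9*s) = 54 + 9*s)
3490 + (9*(-3))*J(2) = 3490 + (9*(-3))*(54 + 9*2) = 3490 - 27*(54 + 18) = 3490 - 27*72 = 3490 - 1944 = 1546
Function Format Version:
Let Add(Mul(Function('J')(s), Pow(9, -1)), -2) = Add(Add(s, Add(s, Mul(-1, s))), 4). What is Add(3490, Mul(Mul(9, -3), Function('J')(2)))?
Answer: 1546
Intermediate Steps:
Function('J')(s) = Add(54, Mul(9, s)) (Function('J')(s) = Add(18, Mul(9, Add(Add(s, Add(s, Mul(-1, s))), 4))) = Add(18, Mul(9, Add(Add(s, 0), 4))) = Add(18, Mul(9, Add(s, 4))) = Add(18, Mul(9, Add(4, s))) = Add(18, Add(36, Mul(9, s))) = Add(54, Mul(9, s)))
Add(3490, Mul(Mul(9, -3), Function('J')(2))) = Add(3490, Mul(Mul(9, -3), Add(54, Mul(9, 2)))) = Add(3490, Mul(-27, Add(54, 18))) = Add(3490, Mul(-27, 72)) = Add(3490, -1944) = 1546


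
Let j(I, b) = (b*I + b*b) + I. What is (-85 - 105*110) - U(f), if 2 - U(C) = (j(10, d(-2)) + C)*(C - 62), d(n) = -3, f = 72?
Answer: -11027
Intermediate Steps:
j(I, b) = I + b² + I*b (j(I, b) = (I*b + b²) + I = (b² + I*b) + I = I + b² + I*b)
U(C) = 2 - (-62 + C)*(-11 + C) (U(C) = 2 - ((10 + (-3)² + 10*(-3)) + C)*(C - 62) = 2 - ((10 + 9 - 30) + C)*(-62 + C) = 2 - (-11 + C)*(-62 + C) = 2 - (-62 + C)*(-11 + C))
(-85 - 105*110) - U(f) = (-85 - 105*110) - (-680 - 1*72² + 73*72) = (-85 - 11550) - (-680 - 1*5184 + 5256) = -11635 - (-680 - 5184 + 5256) = -11635 - 1*(-608) = -11635 + 608 = -11027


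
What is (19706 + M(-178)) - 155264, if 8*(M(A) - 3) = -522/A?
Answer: -96514899/712 ≈ -1.3555e+5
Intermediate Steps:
M(A) = 3 - 261/(4*A) (M(A) = 3 + (-522/A)/8 = 3 - 261/(4*A))
(19706 + M(-178)) - 155264 = (19706 + (3 - 261/4/(-178))) - 155264 = (19706 + (3 - 261/4*(-1/178))) - 155264 = (19706 + (3 + 261/712)) - 155264 = (19706 + 2397/712) - 155264 = 14033069/712 - 155264 = -96514899/712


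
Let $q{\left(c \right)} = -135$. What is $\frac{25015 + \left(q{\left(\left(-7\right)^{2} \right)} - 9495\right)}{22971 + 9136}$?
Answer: $\frac{15385}{32107} \approx 0.47918$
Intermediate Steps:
$\frac{25015 + \left(q{\left(\left(-7\right)^{2} \right)} - 9495\right)}{22971 + 9136} = \frac{25015 - 9630}{22971 + 9136} = \frac{25015 - 9630}{32107} = 15385 \cdot \frac{1}{32107} = \frac{15385}{32107}$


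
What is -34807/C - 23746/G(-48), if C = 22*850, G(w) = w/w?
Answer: -444085007/18700 ≈ -23748.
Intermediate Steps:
G(w) = 1
C = 18700
-34807/C - 23746/G(-48) = -34807/18700 - 23746/1 = -34807*1/18700 - 23746*1 = -34807/18700 - 23746 = -444085007/18700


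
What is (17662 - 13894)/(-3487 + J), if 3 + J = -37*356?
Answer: -628/2777 ≈ -0.22614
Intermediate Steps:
J = -13175 (J = -3 - 37*356 = -3 - 13172 = -13175)
(17662 - 13894)/(-3487 + J) = (17662 - 13894)/(-3487 - 13175) = 3768/(-16662) = 3768*(-1/16662) = -628/2777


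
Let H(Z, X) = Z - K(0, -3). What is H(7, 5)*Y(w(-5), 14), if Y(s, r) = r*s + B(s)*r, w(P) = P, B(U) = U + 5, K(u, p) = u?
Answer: -490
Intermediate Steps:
B(U) = 5 + U
H(Z, X) = Z (H(Z, X) = Z - 1*0 = Z + 0 = Z)
Y(s, r) = r*s + r*(5 + s) (Y(s, r) = r*s + (5 + s)*r = r*s + r*(5 + s))
H(7, 5)*Y(w(-5), 14) = 7*(14*(5 + 2*(-5))) = 7*(14*(5 - 10)) = 7*(14*(-5)) = 7*(-70) = -490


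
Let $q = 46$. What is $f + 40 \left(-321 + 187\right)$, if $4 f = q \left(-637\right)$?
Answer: $- \frac{25371}{2} \approx -12686.0$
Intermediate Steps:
$f = - \frac{14651}{2}$ ($f = \frac{46 \left(-637\right)}{4} = \frac{1}{4} \left(-29302\right) = - \frac{14651}{2} \approx -7325.5$)
$f + 40 \left(-321 + 187\right) = - \frac{14651}{2} + 40 \left(-321 + 187\right) = - \frac{14651}{2} + 40 \left(-134\right) = - \frac{14651}{2} - 5360 = - \frac{25371}{2}$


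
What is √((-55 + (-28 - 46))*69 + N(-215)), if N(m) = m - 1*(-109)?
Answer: I*√9007 ≈ 94.905*I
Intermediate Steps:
N(m) = 109 + m (N(m) = m + 109 = 109 + m)
√((-55 + (-28 - 46))*69 + N(-215)) = √((-55 + (-28 - 46))*69 + (109 - 215)) = √((-55 - 74)*69 - 106) = √(-129*69 - 106) = √(-8901 - 106) = √(-9007) = I*√9007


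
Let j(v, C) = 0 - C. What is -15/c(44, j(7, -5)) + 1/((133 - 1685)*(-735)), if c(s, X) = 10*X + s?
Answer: -8555353/53613840 ≈ -0.15957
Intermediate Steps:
j(v, C) = -C
c(s, X) = s + 10*X
-15/c(44, j(7, -5)) + 1/((133 - 1685)*(-735)) = -15/(44 + 10*(-1*(-5))) + 1/((133 - 1685)*(-735)) = -15/(44 + 10*5) - 1/735/(-1552) = -15/(44 + 50) - 1/1552*(-1/735) = -15/94 + 1/1140720 = -8555353/53613840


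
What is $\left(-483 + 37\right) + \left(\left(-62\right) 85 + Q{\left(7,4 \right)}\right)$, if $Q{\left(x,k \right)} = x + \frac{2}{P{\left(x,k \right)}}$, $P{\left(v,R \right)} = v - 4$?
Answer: $- \frac{17125}{3} \approx -5708.3$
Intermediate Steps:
$P{\left(v,R \right)} = -4 + v$
$Q{\left(x,k \right)} = x + \frac{2}{-4 + x}$
$\left(-483 + 37\right) + \left(\left(-62\right) 85 + Q{\left(7,4 \right)}\right) = \left(-483 + 37\right) - \left(5270 - \frac{2 + 7 \left(-4 + 7\right)}{-4 + 7}\right) = -446 - \left(5270 - \frac{2 + 7 \cdot 3}{3}\right) = -446 - \left(5270 - \frac{2 + 21}{3}\right) = -446 + \left(-5270 + \frac{1}{3} \cdot 23\right) = -446 + \left(-5270 + \frac{23}{3}\right) = -446 - \frac{15787}{3} = - \frac{17125}{3}$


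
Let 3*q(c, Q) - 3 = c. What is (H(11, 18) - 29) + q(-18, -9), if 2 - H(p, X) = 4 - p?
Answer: -25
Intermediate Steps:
q(c, Q) = 1 + c/3
H(p, X) = -2 + p (H(p, X) = 2 - (4 - p) = 2 + (-4 + p) = -2 + p)
(H(11, 18) - 29) + q(-18, -9) = ((-2 + 11) - 29) + (1 + (⅓)*(-18)) = (9 - 29) + (1 - 6) = -20 - 5 = -25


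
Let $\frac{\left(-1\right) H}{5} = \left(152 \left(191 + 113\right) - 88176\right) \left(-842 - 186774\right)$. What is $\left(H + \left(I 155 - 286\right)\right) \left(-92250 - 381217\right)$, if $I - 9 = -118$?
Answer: $18640092118209007$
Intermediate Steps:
$I = -109$ ($I = 9 - 118 = -109$)
$H = -39369341440$ ($H = - 5 \left(152 \left(191 + 113\right) - 88176\right) \left(-842 - 186774\right) = - 5 \left(152 \cdot 304 - 88176\right) \left(-187616\right) = - 5 \left(46208 - 88176\right) \left(-187616\right) = - 5 \left(\left(-41968\right) \left(-187616\right)\right) = \left(-5\right) 7873868288 = -39369341440$)
$\left(H + \left(I 155 - 286\right)\right) \left(-92250 - 381217\right) = \left(-39369341440 - 17181\right) \left(-92250 - 381217\right) = \left(-39369341440 - 17181\right) \left(-473467\right) = \left(-39369358621\right) \left(-473467\right) = 18640092118209007$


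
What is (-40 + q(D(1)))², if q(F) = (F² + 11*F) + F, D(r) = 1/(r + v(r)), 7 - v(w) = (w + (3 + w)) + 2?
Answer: 729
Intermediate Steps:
v(w) = 2 - 2*w (v(w) = 7 - ((w + (3 + w)) + 2) = 7 - ((3 + 2*w) + 2) = 7 - (5 + 2*w) = 7 + (-5 - 2*w) = 2 - 2*w)
D(r) = 1/(2 - r) (D(r) = 1/(r + (2 - 2*r)) = 1/(2 - r))
q(F) = F² + 12*F
(-40 + q(D(1)))² = (-40 + (12 + 1/(2 - 1*1))/(2 - 1*1))² = (-40 + (12 + 1/(2 - 1))/(2 - 1))² = (-40 + (12 + 1/1)/1)² = (-40 + 1*(12 + 1))² = (-40 + 1*13)² = (-40 + 13)² = (-27)² = 729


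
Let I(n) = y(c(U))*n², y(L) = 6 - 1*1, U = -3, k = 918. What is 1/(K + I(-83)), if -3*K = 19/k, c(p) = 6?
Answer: 2754/94861511 ≈ 2.9032e-5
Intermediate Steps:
K = -19/2754 (K = -19/(3*918) = -19/2754 ≈ -0.0068991)
y(L) = 5 (y(L) = 6 - 1 = 5)
I(n) = 5*n²
1/(K + I(-83)) = 1/(-19/2754 + 5*(-83)²) = 1/(-19/2754 + 5*6889) = 1/(-19/2754 + 34445) = 1/(94861511/2754) = 2754/94861511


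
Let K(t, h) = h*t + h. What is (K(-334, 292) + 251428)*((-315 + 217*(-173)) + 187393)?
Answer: 23057409104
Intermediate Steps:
K(t, h) = h + h*t
(K(-334, 292) + 251428)*((-315 + 217*(-173)) + 187393) = (292*(1 - 334) + 251428)*((-315 + 217*(-173)) + 187393) = (292*(-333) + 251428)*((-315 - 37541) + 187393) = (-97236 + 251428)*(-37856 + 187393) = 154192*149537 = 23057409104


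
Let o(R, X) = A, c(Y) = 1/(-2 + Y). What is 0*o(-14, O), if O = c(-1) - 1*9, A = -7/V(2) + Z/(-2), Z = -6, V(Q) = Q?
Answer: 0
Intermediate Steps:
A = -½ (A = -7/2 - 6/(-2) = -7*½ - 6*(-½) = -7/2 + 3 = -½ ≈ -0.50000)
O = -28/3 (O = 1/(-2 - 1) - 1*9 = 1/(-3) - 9 = -⅓ - 9 = -28/3 ≈ -9.3333)
o(R, X) = -½
0*o(-14, O) = 0*(-½) = 0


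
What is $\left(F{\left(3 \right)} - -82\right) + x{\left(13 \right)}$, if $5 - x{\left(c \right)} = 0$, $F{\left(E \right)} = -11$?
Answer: $76$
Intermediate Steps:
$x{\left(c \right)} = 5$ ($x{\left(c \right)} = 5 - 0 = 5 + 0 = 5$)
$\left(F{\left(3 \right)} - -82\right) + x{\left(13 \right)} = \left(-11 - -82\right) + 5 = \left(-11 + \left(-63 + 145\right)\right) + 5 = \left(-11 + 82\right) + 5 = 71 + 5 = 76$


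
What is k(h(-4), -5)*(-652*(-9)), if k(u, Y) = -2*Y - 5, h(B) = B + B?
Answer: 29340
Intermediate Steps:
h(B) = 2*B
k(u, Y) = -5 - 2*Y
k(h(-4), -5)*(-652*(-9)) = (-5 - 2*(-5))*(-652*(-9)) = (-5 + 10)*5868 = 5*5868 = 29340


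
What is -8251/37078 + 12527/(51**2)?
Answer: 443015255/96439878 ≈ 4.5937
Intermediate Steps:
-8251/37078 + 12527/(51**2) = -8251*1/37078 + 12527/2601 = -8251/37078 + 12527*(1/2601) = -8251/37078 + 12527/2601 = 443015255/96439878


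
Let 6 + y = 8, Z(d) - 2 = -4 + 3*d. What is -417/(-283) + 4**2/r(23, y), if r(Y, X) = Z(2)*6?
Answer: 1817/849 ≈ 2.1402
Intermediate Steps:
Z(d) = -2 + 3*d (Z(d) = 2 + (-4 + 3*d) = -2 + 3*d)
y = 2 (y = -6 + 8 = 2)
r(Y, X) = 24 (r(Y, X) = (-2 + 3*2)*6 = (-2 + 6)*6 = 4*6 = 24)
-417/(-283) + 4**2/r(23, y) = -417/(-283) + 4**2/24 = -417*(-1/283) + 16*(1/24) = 417/283 + 2/3 = 1817/849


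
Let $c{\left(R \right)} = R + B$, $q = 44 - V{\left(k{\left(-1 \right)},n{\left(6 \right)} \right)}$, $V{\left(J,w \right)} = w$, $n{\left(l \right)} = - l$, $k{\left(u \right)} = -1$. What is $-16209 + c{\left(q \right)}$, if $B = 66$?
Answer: $-16093$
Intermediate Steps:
$q = 50$ ($q = 44 - \left(-1\right) 6 = 44 - -6 = 44 + 6 = 50$)
$c{\left(R \right)} = 66 + R$ ($c{\left(R \right)} = R + 66 = 66 + R$)
$-16209 + c{\left(q \right)} = -16209 + \left(66 + 50\right) = -16209 + 116 = -16093$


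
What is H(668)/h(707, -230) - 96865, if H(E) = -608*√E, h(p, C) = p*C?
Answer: -96865 + 608*√167/81305 ≈ -96865.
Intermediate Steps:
h(p, C) = C*p
H(668)/h(707, -230) - 96865 = (-1216*√167)/((-230*707)) - 96865 = -1216*√167/(-162610) - 96865 = -1216*√167*(-1/162610) - 96865 = 608*√167/81305 - 96865 = -96865 + 608*√167/81305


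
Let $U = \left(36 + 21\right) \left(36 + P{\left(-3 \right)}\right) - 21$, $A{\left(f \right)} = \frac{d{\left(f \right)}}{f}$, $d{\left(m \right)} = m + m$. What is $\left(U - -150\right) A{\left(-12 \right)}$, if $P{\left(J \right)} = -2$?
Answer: $4134$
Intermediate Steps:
$d{\left(m \right)} = 2 m$
$A{\left(f \right)} = 2$ ($A{\left(f \right)} = \frac{2 f}{f} = 2$)
$U = 1917$ ($U = \left(36 + 21\right) \left(36 - 2\right) - 21 = 57 \cdot 34 - 21 = 1938 - 21 = 1917$)
$\left(U - -150\right) A{\left(-12 \right)} = \left(1917 - -150\right) 2 = \left(1917 + 150\right) 2 = 2067 \cdot 2 = 4134$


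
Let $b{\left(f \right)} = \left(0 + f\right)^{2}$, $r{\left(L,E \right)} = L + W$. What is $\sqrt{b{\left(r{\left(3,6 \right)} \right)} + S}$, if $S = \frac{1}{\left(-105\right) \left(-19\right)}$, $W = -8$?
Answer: $\frac{2 \sqrt{24875655}}{1995} \approx 5.0001$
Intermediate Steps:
$S = \frac{1}{1995} \approx 0.00050125$
$r{\left(L,E \right)} = -8 + L$ ($r{\left(L,E \right)} = L - 8 = -8 + L$)
$b{\left(f \right)} = f^{2}$
$\sqrt{b{\left(r{\left(3,6 \right)} \right)} + S} = \sqrt{\left(-8 + 3\right)^{2} + \frac{1}{1995}} = \sqrt{\left(-5\right)^{2} + \frac{1}{1995}} = \sqrt{25 + \frac{1}{1995}} = \sqrt{\frac{49876}{1995}} = \frac{2 \sqrt{24875655}}{1995}$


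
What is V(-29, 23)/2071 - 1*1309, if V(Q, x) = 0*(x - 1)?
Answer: -1309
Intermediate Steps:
V(Q, x) = 0 (V(Q, x) = 0*(-1 + x) = 0)
V(-29, 23)/2071 - 1*1309 = 0/2071 - 1*1309 = 0*(1/2071) - 1309 = 0 - 1309 = -1309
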